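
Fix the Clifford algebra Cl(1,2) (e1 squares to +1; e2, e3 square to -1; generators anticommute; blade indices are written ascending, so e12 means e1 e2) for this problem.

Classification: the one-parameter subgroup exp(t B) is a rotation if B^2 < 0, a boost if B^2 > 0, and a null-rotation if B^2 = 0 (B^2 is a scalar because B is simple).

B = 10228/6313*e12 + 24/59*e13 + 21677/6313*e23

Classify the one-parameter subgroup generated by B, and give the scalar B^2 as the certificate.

B^2 term by term: the squares give (10228/6313)^2*(e12)^2 + (24/59)^2*(e13)^2 + (21677/6313)^2*(e23)^2 = 104611984/39853969*(+1) + 576/3481*(+1) + 469892329/39853969*(-1) = -9 (each basis 2-blade squares to minus the product of its generators' squares); cross terms between blades sharing an index anticommute and cancel. So B^2 = -9.
Answer: rotation, certificate B^2 = -9. Why this suffices: the scalar -9 survives any versor conjugation, so its sign alone determines the class however B is presented.


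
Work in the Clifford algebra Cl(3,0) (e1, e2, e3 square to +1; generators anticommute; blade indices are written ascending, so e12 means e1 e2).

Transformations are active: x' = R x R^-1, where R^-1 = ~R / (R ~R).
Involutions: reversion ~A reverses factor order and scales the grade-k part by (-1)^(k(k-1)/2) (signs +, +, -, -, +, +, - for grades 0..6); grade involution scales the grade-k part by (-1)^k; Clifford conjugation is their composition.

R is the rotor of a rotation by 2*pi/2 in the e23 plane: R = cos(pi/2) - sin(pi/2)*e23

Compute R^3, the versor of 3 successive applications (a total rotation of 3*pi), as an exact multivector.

Because a rotor carries half the rotation angle, composing 3 copies of this e23-plane rotor multiplies the phase: 3*(pi/2) = 3*pi/2, hence R^3 = cos(3*pi/2) - sin(3*pi/2)*e23.
cos(3*pi/2) = 0 and sin(3*pi/2) = -1, so R^3 = e23. The net rotation is 1*pi (after discarding 1 full turn, each of which contributes a factor -1 to the rotor); the rotor keeps the half-angle phase exactly.
Answer: e23


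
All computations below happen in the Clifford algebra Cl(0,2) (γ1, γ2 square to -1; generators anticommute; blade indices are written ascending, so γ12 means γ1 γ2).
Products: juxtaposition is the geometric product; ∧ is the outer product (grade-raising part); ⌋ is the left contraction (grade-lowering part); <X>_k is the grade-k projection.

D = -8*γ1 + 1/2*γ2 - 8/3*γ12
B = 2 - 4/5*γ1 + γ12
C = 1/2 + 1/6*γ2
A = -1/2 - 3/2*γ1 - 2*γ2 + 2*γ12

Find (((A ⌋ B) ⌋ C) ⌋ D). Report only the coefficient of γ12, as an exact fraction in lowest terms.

step 1: -21/5 - 8/5*γ1 + 3/2*γ2 - 1/2*γ12
step 2: -47/20 - 7/10*γ2
step 3: 7/20 + 62/3*γ1 - 47/40*γ2 + 94/15*γ12
Answer: 94/15


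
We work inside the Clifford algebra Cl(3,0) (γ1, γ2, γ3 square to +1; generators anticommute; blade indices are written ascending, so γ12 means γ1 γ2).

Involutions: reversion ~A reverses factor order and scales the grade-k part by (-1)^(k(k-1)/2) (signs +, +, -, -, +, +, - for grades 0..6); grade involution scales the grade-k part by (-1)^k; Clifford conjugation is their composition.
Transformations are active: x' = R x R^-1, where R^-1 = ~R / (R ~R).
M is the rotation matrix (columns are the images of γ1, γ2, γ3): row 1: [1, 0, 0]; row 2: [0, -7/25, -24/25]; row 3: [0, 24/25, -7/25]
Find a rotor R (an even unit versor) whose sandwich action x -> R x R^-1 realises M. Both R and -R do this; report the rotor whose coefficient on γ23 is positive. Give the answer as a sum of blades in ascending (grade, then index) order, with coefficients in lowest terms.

Method: write R = a + b12*γ12 + b13*γ13 + b23*γ23 with a^2 + b12^2 + b13^2 + b23^2 = 1 (so R^-1 = ~R). Expanding the columns R e_j ~R gives tr M = 4a^2 - 1 and, from the antisymmetric part, M21 - M12 = -4a*b12, M13 - M31 = 4a*b13, M32 - M23 = -4a*b23.
Here tr M = 11/25, so a^2 = (1 + tr M)/4 = 9/25 and a = ±3/5. Taking a = 3/5: M21 - M12 = 0, M13 - M31 = 0, M32 - M23 = 48/25, giving b12 = 0, b13 = 0, b23 = -4/5, i.e. R = 3/5 - 4/5*γ23.
Its γ23 coefficient is negative, so report the other preimage -R.
Answer: -3/5 + 4/5*γ23. Sheet selection: the two-to-one cover makes ±R indistinguishable at the matrix level (trace 11/25), so uniqueness comes from the required sign on γ23.


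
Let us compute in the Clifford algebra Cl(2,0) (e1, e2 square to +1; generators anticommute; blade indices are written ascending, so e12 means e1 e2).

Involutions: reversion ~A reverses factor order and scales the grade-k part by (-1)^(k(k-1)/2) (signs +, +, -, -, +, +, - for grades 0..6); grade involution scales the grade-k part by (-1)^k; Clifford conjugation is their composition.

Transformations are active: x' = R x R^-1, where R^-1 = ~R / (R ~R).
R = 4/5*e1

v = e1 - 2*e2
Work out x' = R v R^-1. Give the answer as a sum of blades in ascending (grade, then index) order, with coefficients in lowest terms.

~R = 4/5*e1, and R ~R = 16/25, so R^-1 = ~R / (16/25).
R v = 4/5 - 8/5*e12
Answer: e1 + 2*e2


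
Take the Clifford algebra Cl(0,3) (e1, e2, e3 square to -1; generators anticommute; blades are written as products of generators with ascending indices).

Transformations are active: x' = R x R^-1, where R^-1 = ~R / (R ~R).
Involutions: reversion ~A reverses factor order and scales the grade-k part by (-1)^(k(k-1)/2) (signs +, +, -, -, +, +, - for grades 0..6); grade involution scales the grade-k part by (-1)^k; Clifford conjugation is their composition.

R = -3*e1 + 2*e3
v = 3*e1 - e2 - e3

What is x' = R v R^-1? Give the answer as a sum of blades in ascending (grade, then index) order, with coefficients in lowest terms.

~R = -3*e1 + 2*e3, and R ~R = -13, so R^-1 = ~R / (-13).
R v = 11 + 3*e1 e2 - 3*e1 e3 + 2*e2 e3
Answer: 27/13*e1 + e2 - 31/13*e3


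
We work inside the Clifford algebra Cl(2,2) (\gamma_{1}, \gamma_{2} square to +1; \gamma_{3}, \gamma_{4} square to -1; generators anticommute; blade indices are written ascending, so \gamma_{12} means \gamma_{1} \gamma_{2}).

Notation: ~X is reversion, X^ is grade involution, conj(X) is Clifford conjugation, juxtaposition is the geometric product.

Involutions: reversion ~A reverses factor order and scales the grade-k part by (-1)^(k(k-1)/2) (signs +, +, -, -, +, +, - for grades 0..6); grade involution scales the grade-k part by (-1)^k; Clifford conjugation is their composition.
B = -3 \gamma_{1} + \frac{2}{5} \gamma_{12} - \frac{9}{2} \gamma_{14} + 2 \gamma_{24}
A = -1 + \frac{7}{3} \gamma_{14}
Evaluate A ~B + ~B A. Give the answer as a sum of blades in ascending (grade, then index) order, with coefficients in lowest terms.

first term: \frac{21}{2} + 3 \gamma_{1} + 7 \gamma_{4} - \frac{64}{15} \gamma_{12} - \frac{9}{2} \gamma_{14} + \frac{16}{15} \gamma_{24}
second term: \frac{21}{2} + 3 \gamma_{1} - 7 \gamma_{4} + \frac{76}{15} \gamma_{12} - \frac{9}{2} \gamma_{14} + \frac{44}{15} \gamma_{24}
Answer: 21 + 6 \gamma_{1} + \frac{4}{5} \gamma_{12} - 9 \gamma_{14} + 4 \gamma_{24}


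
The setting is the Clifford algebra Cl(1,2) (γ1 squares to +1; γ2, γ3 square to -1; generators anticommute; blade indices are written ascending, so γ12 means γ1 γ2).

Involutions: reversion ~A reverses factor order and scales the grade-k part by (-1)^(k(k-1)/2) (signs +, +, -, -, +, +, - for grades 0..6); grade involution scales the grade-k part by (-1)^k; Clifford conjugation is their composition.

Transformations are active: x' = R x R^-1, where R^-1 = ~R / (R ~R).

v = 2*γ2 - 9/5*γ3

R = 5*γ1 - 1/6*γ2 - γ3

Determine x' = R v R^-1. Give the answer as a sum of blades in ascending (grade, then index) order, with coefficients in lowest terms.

~R = 5*γ1 - 1/6*γ2 - γ3, and R ~R = 863/36, so R^-1 = ~R / (863/36).
R v = -22/15 + 10*γ12 - 9*γ13 + 23/10*γ23
Answer: -528/863*γ1 - 8542/4315*γ2 + 1659/863*γ3


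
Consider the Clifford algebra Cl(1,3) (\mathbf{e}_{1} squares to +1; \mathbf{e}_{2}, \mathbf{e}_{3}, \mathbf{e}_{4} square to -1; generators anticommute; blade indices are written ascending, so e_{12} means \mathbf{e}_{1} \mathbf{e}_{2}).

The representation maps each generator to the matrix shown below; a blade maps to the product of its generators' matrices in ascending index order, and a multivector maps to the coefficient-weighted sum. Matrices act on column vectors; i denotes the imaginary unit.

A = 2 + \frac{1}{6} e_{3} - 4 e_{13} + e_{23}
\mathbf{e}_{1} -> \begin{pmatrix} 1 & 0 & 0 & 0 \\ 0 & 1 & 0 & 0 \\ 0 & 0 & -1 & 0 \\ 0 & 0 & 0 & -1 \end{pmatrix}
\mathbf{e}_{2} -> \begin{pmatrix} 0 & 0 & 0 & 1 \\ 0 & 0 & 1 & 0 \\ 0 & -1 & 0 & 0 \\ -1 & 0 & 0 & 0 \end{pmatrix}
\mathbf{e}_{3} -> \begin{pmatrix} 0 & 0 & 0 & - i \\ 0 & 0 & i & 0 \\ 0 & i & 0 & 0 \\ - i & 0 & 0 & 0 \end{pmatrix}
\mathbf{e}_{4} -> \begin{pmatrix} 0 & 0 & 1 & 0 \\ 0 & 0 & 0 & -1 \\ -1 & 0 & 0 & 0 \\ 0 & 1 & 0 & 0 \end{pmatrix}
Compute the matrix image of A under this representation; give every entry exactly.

Bivector images (products of the table entries): rho(e_{13}) = rho(\mathbf{e}_{1})rho(\mathbf{e}_{3}) = \begin{pmatrix} 0 & 0 & 0 & - i \\ 0 & 0 & i & 0 \\ 0 & - i & 0 & 0 \\ i & 0 & 0 & 0 \end{pmatrix}; rho(e_{23}) = rho(\mathbf{e}_{2})rho(\mathbf{e}_{3}) = \begin{pmatrix} - i & 0 & 0 & 0 \\ 0 & i & 0 & 0 \\ 0 & 0 & - i & 0 \\ 0 & 0 & 0 & i \end{pmatrix}.
M = (2)*1 + (\frac{1}{6})*rho(e_{3}) + (-4)*rho(e_{13}) + (1)*rho(e_{23}), summed entrywise (1 is the identity matrix):
Answer: \begin{pmatrix} 2 - i & 0 & 0 & \frac{23 i}{6} \\ 0 & 2 + i & - \frac{23 i}{6} & 0 \\ 0 & \frac{25 i}{6} & 2 - i & 0 \\ - \frac{25 i}{6} & 0 & 0 & 2 + i \end{pmatrix}


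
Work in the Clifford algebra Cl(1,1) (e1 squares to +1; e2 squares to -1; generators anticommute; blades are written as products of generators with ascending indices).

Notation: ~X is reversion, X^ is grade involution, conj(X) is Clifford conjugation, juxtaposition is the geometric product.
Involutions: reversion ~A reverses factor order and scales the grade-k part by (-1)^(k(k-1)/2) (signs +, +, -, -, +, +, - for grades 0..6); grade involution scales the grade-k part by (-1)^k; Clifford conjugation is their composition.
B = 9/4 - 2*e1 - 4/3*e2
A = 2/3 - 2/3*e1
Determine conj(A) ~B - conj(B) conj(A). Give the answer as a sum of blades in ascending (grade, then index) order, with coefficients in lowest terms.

first term: 1/6 + 1/6*e1 - 8/9*e2 - 8/9*e1 e2
second term: 17/6 + 17/6*e1 + 8/9*e2 - 8/9*e1 e2
Answer: -8/3 - 8/3*e1 - 16/9*e2


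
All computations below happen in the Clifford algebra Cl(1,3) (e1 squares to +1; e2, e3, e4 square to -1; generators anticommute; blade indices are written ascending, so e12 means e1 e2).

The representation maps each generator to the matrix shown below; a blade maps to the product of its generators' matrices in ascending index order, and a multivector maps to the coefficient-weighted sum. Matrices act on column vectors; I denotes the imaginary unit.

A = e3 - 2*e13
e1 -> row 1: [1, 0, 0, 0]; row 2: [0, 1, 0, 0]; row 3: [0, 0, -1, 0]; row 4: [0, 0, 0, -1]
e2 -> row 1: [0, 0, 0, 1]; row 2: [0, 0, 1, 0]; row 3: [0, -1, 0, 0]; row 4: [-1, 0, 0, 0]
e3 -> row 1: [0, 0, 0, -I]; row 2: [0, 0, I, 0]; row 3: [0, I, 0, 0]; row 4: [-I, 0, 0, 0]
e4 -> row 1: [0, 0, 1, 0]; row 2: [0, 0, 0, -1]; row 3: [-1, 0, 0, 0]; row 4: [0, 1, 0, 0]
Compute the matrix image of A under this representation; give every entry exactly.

Bivector images (products of the table entries): rho(e13) = rho(e1)rho(e3) = row 1: [0, 0, 0, -I]; row 2: [0, 0, I, 0]; row 3: [0, -I, 0, 0]; row 4: [I, 0, 0, 0].
M = (1)*rho(e3) + (-2)*rho(e13), summed entrywise:
Answer: row 1: [0, 0, 0, I]; row 2: [0, 0, -I, 0]; row 3: [0, 3*I, 0, 0]; row 4: [-3*I, 0, 0, 0]


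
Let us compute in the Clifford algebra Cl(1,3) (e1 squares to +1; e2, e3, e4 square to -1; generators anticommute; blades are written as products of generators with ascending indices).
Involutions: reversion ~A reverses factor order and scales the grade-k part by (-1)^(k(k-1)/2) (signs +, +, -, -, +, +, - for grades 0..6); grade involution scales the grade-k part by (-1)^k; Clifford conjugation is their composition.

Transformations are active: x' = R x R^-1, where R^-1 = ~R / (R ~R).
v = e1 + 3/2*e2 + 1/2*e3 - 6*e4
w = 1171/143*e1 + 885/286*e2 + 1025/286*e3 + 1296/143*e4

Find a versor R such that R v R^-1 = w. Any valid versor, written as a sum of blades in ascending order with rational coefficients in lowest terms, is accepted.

Take R = v + w = 1314/143*e1 + 657/143*e2 + 584/143*e3 + 438/143*e4. Because q(v) = q(w) = -75/2, conjugation by R sends v exactly to w.
Answer: 1314/143*e1 + 657/143*e2 + 584/143*e3 + 438/143*e4


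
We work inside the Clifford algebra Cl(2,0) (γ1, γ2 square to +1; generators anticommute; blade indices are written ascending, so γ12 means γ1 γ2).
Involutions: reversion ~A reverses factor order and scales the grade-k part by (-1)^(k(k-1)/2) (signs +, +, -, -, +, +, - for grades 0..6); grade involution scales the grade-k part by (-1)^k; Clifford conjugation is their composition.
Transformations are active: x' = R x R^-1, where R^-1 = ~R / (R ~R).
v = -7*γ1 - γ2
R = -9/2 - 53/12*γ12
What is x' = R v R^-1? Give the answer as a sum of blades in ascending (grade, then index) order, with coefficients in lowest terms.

~R = -9/2 + 53/12*γ12, and R ~R = 5725/144, so R^-1 = ~R / (5725/144).
R v = 431/12*γ1 - 317/12*γ2
Answer: -6473/5725*γ1 + 39961/5725*γ2


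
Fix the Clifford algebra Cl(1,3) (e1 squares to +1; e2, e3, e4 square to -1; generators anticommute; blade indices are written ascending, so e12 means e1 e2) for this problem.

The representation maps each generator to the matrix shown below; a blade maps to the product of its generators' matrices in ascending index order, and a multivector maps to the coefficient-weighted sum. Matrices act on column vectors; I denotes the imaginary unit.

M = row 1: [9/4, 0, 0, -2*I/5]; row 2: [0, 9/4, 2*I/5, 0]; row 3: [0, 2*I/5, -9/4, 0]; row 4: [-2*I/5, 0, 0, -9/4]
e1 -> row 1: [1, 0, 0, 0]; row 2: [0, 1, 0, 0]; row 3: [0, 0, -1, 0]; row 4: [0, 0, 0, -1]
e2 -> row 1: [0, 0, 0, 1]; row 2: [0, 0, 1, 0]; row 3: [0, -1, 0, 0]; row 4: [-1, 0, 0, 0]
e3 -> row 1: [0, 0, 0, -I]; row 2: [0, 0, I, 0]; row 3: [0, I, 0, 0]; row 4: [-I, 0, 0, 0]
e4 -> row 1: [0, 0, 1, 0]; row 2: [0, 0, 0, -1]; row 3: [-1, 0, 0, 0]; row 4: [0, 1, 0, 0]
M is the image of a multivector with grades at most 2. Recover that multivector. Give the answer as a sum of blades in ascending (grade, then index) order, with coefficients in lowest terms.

Method: the blade images are trace-orthogonal — tr(rho(e_A) rho(e_B)^-1) = 4 if A = B and 0 otherwise — and rho(e_A)^-1 = (e_A)^2 * rho(e_A) with (e_A)^2 = +1 or -1, so the coefficient of e_A in the preimage is (e_A)^2 * tr(M rho(e_A))/4.
Nonzero projections over blades of grade <= 2: e1: (e1)^2 = +1, tr(M rho(e1)) = 9, coefficient 9/4; e3: (e3)^2 = -1, tr(M rho(e3)) = -8/5, coefficient 2/5. Every other blade of grade <= 2 projects to 0.
Answer: 9/4*e1 + 2/5*e3


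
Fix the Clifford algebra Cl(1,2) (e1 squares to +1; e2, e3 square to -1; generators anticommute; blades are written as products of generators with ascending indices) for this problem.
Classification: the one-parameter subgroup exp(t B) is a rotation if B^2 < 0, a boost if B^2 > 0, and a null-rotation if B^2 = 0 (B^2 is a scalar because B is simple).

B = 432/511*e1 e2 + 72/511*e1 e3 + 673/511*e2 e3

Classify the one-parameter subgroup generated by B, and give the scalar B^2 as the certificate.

B^2 term by term: the squares give (432/511)^2*(e1 e2)^2 + (72/511)^2*(e1 e3)^2 + (673/511)^2*(e2 e3)^2 = 186624/261121*(+1) + 5184/261121*(+1) + 452929/261121*(-1) = -1 (each basis 2-blade squares to minus the product of its generators' squares); cross terms between blades sharing an index anticommute and cancel. So B^2 = -1.
Answer: rotation, certificate B^2 = -1. One invariant decides it: the square -1 survives every conjugation, and its sign is exactly the classification.


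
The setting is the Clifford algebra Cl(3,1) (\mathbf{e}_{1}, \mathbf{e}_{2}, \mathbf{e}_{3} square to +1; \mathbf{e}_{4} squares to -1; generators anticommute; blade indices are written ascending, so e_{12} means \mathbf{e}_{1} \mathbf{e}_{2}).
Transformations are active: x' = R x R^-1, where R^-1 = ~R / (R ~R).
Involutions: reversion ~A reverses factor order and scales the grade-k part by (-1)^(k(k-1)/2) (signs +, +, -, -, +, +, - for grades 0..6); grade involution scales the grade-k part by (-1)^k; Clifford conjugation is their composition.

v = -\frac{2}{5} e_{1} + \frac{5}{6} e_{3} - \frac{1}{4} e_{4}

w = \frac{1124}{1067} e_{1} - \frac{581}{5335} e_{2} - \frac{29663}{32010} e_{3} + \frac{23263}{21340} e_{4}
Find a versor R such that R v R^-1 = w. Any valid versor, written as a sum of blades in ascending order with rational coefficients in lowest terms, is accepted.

A norm check does it: q(v) = q(w) = \frac{2851}{3600}, hence R = v + w = \frac{3486}{5335} e_{1} - \frac{581}{5335} e_{2} - \frac{498}{5335} e_{3} + \frac{4482}{5335} e_{4} realises the map — parallel part kept, (v - w)/2 negated, v carried to w.
Answer: \frac{3486}{5335} e_{1} - \frac{581}{5335} e_{2} - \frac{498}{5335} e_{3} + \frac{4482}{5335} e_{4}


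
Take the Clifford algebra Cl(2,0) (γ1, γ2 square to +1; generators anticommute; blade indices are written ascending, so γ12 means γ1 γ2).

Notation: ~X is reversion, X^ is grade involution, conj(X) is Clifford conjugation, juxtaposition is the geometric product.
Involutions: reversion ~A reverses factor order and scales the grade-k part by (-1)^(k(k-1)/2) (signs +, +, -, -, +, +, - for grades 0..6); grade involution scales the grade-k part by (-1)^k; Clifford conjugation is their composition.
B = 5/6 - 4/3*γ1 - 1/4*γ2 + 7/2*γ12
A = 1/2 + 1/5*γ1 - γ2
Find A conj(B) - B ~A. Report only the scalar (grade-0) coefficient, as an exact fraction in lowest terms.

first term: 13/30 - 8/3*γ1 - 169/120*γ2 - 11/30*γ12
second term: 2/5 - 4*γ1 - 199/120*γ2 + 47/15*γ12
Answer: 1/30


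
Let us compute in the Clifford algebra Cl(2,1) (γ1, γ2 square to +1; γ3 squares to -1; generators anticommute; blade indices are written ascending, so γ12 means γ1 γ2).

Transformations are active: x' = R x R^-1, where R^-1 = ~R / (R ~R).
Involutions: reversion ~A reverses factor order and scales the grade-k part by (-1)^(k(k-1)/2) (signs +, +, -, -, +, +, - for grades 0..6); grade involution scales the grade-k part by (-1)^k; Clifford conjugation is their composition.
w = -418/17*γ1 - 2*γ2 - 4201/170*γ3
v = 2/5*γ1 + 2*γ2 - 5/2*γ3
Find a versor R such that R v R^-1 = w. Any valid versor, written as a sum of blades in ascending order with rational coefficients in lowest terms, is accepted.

Here q(v) = q(w) = -209/100; the classical choice R = v + w = -2056/85*γ1 - 2313/85*γ3 then realises v -> w under the sandwich.
Answer: -2056/85*γ1 - 2313/85*γ3


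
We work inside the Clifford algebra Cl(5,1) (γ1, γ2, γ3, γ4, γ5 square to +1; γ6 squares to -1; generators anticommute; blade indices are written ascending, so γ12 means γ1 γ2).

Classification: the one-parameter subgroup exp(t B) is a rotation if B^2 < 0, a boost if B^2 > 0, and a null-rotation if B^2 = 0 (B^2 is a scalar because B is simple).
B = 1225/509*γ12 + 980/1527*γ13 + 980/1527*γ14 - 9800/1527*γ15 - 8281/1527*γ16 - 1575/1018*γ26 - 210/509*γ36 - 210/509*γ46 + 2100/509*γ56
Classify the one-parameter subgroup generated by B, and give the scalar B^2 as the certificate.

B^2 term by term: the squares give (1225/509)^2*(γ12)^2 + (980/1527)^2*(γ13)^2 + (980/1527)^2*(γ14)^2 + (-9800/1527)^2*(γ15)^2 + (-8281/1527)^2*(γ16)^2 + (-1575/1018)^2*(γ26)^2 + (-210/509)^2*(γ36)^2 + (-210/509)^2*(γ46)^2 + (2100/509)^2*(γ56)^2 = 1500625/259081*(-1) + 960400/2331729*(-1) + 960400/2331729*(-1) + 96040000/2331729*(-1) + 68574961/2331729*(+1) + 2480625/1036324*(+1) + 44100/259081*(+1) + 44100/259081*(+1) + 4410000/259081*(+1) = 49/36 (each basis 2-blade squares to minus the product of its generators' squares); cross terms between blades sharing an index anticommute and cancel; the commuting (index-disjoint) pairs give grade-4 terms 2*c*c'*(blade product), which cancel blade by blade — γ1236: -514500/259081 + 514500/259081 = 0; γ1246: -514500/259081 + 514500/259081 = 0; γ1256: 5145000/259081 - 5145000/259081 = 0; γ1346: -137200/259081 + 137200/259081 = 0; γ1356: 1372000/259081 - 1372000/259081 = 0; γ1456: 1372000/259081 - 1372000/259081 = 0 — confirming B is simple. So B^2 = 49/36.
Answer: boost, certificate B^2 = 49/36. B^2 = 49/36 is basis-independent, so its sign is the whole story.


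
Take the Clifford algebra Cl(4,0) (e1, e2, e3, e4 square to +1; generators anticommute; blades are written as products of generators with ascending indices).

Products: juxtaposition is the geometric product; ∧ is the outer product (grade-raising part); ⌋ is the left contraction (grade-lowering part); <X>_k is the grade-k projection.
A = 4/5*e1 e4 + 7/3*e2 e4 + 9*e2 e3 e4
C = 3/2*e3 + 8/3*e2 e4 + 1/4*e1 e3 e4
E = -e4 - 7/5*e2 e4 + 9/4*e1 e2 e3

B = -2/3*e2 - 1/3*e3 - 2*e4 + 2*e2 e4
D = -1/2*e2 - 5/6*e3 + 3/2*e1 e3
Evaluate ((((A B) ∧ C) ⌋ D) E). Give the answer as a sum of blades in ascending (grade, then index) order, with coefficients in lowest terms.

step 1: -14/3 - 8/5*e1 - 14/3*e2 + 18*e3 + 14/9*e4 - 8/5*e1 e2 - 18*e2 e3 + 3*e2 e4 - 6*e3 e4 + 8/15*e1 e2 e4 + 4/15*e1 e3 e4 + 7/9*e2 e3 e4
step 2: -7*e3 - 12/5*e1 e3 - 7*e2 e3 - 112/9*e2 e4 - 7/3*e3 e4 - 12/5*e1 e2 e3 - 64/15*e1 e2 e4 - 7/6*e1 e3 e4 - 105/2*e2 e3 e4 + 11/30*e1 e2 e3 e4
step 3: 283/30 + 21/2*e1
step 4: -283/30*e4 - 21/2*e1 e4 + 189/8*e2 e3 - 1981/150*e2 e4 + 849/40*e1 e2 e3 - 147/10*e1 e2 e4
Answer: -283/30*e4 - 21/2*e1 e4 + 189/8*e2 e3 - 1981/150*e2 e4 + 849/40*e1 e2 e3 - 147/10*e1 e2 e4


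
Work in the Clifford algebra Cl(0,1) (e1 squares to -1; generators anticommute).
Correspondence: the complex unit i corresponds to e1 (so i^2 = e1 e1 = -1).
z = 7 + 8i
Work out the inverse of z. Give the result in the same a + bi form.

In blades: z = 7 + 8*e1.
With qbar = 7 - 8*e1 (scalar fixed, mapped units negated), z qbar = 113 (the sum of squared coefficients), so z^-1 = qbar / (113) = 7/113 - 8/113*e1; translating back:
Answer: 7/113 - 8/113*i


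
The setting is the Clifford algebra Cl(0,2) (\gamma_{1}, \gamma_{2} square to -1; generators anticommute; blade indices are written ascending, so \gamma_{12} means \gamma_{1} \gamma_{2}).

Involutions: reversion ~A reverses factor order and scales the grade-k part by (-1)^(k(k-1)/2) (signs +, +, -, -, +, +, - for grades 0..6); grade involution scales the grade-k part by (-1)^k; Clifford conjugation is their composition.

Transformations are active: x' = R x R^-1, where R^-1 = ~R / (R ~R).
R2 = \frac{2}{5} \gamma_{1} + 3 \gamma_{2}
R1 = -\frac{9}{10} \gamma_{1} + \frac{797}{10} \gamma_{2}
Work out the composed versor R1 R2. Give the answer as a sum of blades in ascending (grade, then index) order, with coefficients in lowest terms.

Distribute over the terms of R1 (each basis-blade product reordered to ascending indices, repeated generators contracted through their squares):
(-\frac{9}{10} \gamma_{1}) R2 = \frac{9}{25} - \frac{27}{10} \gamma_{12}
(\frac{797}{10} \gamma_{2}) R2 = -\frac{2391}{10} - \frac{797}{25} \gamma_{12}
Summing the partial products and collecting blades:
Answer: -\frac{11937}{50} - \frac{1729}{50} \gamma_{12}


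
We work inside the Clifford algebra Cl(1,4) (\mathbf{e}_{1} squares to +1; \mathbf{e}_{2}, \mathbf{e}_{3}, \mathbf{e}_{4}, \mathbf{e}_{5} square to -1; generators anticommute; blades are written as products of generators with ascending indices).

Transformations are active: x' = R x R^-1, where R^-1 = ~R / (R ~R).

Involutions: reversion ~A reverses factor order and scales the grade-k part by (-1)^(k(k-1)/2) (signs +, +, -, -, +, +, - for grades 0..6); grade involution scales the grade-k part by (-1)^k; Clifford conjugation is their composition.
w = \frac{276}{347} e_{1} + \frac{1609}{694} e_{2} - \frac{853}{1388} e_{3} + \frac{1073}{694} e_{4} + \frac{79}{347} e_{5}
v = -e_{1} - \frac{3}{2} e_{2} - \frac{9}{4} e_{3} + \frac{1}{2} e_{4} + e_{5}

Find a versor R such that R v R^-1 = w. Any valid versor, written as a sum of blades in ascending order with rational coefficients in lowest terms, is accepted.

R = v + w = -\frac{71}{347} e_{1} + \frac{284}{347} e_{2} - \frac{994}{347} e_{3} + \frac{710}{347} e_{4} + \frac{426}{347} e_{5} works: the equal norms (-\frac{121}{16}) guarantee its sandwich swaps v into w.
Answer: -\frac{71}{347} e_{1} + \frac{284}{347} e_{2} - \frac{994}{347} e_{3} + \frac{710}{347} e_{4} + \frac{426}{347} e_{5}


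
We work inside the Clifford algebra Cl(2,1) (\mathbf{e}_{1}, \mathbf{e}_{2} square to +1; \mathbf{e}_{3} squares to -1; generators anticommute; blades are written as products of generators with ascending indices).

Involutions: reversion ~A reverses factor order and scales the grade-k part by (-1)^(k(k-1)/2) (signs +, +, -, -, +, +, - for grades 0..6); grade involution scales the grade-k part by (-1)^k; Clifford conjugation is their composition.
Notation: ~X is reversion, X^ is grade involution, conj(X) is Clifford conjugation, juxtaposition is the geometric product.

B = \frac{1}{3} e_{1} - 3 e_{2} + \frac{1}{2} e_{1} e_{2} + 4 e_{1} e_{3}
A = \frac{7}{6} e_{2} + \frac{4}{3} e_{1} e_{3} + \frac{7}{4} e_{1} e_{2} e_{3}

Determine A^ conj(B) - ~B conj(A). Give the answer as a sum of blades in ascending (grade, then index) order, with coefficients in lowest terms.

first term: -\frac{53}{6} - \frac{7}{12} e_{1} - 7 e_{2} - \frac{31}{72} e_{3} - \frac{7}{18} e_{1} e_{2} + \frac{21}{4} e_{1} e_{3} - \frac{1}{12} e_{2} e_{3} - \frac{26}{3} e_{1} e_{2} e_{3}
second term: \frac{53}{6} + \frac{7}{12} e_{1} + 7 e_{2} + \frac{31}{72} e_{3} - \frac{7}{18} e_{1} e_{2} + \frac{21}{4} e_{1} e_{3} - \frac{1}{12} e_{2} e_{3} - \frac{26}{3} e_{1} e_{2} e_{3}
Answer: -\frac{53}{3} - \frac{7}{6} e_{1} - 14 e_{2} - \frac{31}{36} e_{3}


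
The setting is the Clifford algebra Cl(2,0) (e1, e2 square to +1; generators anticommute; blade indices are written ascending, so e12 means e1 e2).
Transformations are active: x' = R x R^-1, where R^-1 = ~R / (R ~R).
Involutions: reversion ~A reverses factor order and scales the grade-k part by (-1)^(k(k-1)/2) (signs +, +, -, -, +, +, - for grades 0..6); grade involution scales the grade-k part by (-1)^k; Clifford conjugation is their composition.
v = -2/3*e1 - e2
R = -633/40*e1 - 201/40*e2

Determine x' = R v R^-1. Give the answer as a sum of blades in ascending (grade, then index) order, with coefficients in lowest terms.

~R = -633/40*e1 - 201/40*e2, and R ~R = 44109/160, so R^-1 = ~R / (44109/160).
R v = 623/40 + 499/40*e12
Answer: -27481/24505*e1 + 31774/73515*e2


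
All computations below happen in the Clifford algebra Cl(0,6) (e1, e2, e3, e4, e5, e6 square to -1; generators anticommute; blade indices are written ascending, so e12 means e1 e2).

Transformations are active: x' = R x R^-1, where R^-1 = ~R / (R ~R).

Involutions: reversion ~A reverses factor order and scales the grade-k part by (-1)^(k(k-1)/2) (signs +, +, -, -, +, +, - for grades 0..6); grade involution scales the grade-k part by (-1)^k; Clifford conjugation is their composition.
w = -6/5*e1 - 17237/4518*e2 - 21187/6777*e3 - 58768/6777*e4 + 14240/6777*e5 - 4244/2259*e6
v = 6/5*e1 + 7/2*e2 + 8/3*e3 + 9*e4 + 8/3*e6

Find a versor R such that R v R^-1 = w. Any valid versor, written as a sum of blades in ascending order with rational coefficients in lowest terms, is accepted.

Key observation: q(v) = q(w) = -98021/900 (sandwiches preserve the norm), so R = v + w = -712/2259*e2 - 3115/6777*e3 + 2225/6777*e4 + 14240/6777*e5 + 1780/2259*e6 works whenever it is invertible — the component of v along it is kept and (v - w)/2 reverses, sending v to w.
Answer: -712/2259*e2 - 3115/6777*e3 + 2225/6777*e4 + 14240/6777*e5 + 1780/2259*e6


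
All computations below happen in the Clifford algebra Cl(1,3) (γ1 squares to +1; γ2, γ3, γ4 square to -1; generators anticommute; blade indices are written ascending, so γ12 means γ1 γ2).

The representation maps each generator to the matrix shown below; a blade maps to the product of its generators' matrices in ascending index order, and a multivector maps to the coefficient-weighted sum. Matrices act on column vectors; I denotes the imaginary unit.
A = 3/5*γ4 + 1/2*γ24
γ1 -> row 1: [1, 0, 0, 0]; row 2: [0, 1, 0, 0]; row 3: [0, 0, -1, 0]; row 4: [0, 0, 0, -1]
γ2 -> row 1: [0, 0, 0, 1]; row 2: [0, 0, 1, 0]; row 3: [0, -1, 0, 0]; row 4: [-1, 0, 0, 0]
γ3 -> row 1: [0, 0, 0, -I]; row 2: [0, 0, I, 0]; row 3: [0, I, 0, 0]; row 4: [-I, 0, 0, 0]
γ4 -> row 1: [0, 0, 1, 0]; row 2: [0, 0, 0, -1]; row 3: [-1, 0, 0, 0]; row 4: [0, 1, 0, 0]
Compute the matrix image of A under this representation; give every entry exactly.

Bivector images (products of the table entries): rho(γ24) = rho(γ2)rho(γ4) = row 1: [0, 1, 0, 0]; row 2: [-1, 0, 0, 0]; row 3: [0, 0, 0, 1]; row 4: [0, 0, -1, 0].
M = (3/5)*rho(γ4) + (1/2)*rho(γ24), summed entrywise:
Answer: row 1: [0, 1/2, 3/5, 0]; row 2: [-1/2, 0, 0, -3/5]; row 3: [-3/5, 0, 0, 1/2]; row 4: [0, 3/5, -1/2, 0]


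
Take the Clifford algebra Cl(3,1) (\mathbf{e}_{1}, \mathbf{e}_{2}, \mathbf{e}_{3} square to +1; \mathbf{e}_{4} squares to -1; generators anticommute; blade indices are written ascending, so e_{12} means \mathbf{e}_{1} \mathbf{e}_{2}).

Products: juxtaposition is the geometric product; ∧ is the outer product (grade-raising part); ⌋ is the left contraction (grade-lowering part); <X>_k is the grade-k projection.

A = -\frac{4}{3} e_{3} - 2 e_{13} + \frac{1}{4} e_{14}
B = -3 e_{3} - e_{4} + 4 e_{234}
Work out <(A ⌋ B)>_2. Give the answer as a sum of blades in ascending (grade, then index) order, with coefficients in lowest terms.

step 1: 4 + \frac{16}{3} e_{24}
step 2: \frac{16}{3} e_{24}
Answer: \frac{16}{3} e_{24}


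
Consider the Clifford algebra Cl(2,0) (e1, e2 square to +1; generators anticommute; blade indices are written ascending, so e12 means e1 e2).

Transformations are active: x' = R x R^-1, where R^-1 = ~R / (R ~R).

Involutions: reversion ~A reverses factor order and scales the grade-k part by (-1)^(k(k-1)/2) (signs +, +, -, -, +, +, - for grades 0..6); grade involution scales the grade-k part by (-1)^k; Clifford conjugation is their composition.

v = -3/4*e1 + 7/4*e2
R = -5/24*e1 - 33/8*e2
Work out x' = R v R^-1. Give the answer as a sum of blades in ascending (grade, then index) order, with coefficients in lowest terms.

~R = -5/24*e1 - 33/8*e2, and R ~R = 4913/288, so R^-1 = ~R / (4913/288).
R v = -113/16 - 83/24*e12
Answer: 18129/19652*e1 + 32731/19652*e2


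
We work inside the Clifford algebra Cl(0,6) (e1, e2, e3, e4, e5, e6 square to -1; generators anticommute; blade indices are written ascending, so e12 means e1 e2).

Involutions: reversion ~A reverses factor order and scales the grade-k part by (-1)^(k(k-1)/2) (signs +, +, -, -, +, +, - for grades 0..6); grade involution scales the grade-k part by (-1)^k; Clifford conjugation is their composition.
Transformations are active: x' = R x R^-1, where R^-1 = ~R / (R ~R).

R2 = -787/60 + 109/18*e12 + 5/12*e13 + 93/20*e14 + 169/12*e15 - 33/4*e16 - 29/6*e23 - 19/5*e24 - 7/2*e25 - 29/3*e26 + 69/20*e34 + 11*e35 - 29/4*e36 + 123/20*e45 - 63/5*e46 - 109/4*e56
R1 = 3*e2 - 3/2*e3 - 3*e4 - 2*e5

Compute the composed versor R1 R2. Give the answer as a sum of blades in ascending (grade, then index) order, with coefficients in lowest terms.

Distribute over the terms of R1 (each basis-blade product reordered to ascending indices, repeated generators contracted through their squares):
(3*e2) R2 = 109/6*e1 - 787/20*e2 + 29/2*e3 + 57/5*e4 + 21/2*e5 + 29*e6 - 5/4*e123 - 279/20*e124 - 169/4*e125 + 99/4*e126 + 207/20*e234 + 33*e235 - 87/4*e236 + 369/20*e245 - 189/5*e246 - 327/4*e256
(-3/2*e3) R2 = -5/8*e1 + 29/4*e2 + 787/40*e3 + 207/40*e4 + 33/2*e5 - 87/8*e6 - 109/12*e123 + 279/40*e134 + 169/8*e135 - 99/8*e136 - 57/10*e234 - 21/4*e235 - 29/2*e236 - 369/40*e345 + 189/10*e346 + 327/8*e356
(-3*e4) R2 = -279/20*e1 + 57/5*e2 - 207/20*e3 + 787/20*e4 + 369/20*e5 - 189/5*e6 - 109/6*e124 - 5/4*e134 + 169/4*e145 - 99/4*e146 + 29/2*e234 - 21/2*e245 - 29*e246 + 33*e345 - 87/4*e346 + 327/4*e456
(-2*e5) R2 = -169/6*e1 + 7*e2 - 22*e3 - 123/10*e4 + 787/30*e5 - 109/2*e6 - 109/9*e125 - 5/6*e135 - 93/10*e145 - 33/2*e156 + 29/3*e235 + 38/5*e245 - 58/3*e256 - 69/10*e345 - 29/2*e356 - 126/5*e456
Summing the partial products and collecting blades:
Answer: -983/40*e1 - 137/10*e2 + 73/40*e3 + 349/8*e4 + 4301/60*e5 - 2967/40*e6 - 31/3*e123 - 1927/60*e124 - 1957/36*e125 + 99/4*e126 + 229/40*e134 + 487/24*e135 - 99/8*e136 + 659/20*e145 - 99/4*e146 - 33/2*e156 + 383/20*e234 + 449/12*e235 - 145/4*e236 + 311/20*e245 - 334/5*e246 - 1213/12*e256 + 135/8*e345 - 57/20*e346 + 211/8*e356 + 1131/20*e456


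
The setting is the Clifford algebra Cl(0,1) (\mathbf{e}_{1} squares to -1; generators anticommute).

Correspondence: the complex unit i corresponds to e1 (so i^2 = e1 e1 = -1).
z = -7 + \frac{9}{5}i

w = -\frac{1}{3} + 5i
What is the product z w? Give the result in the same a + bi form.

In blades: z = -7 + \frac{9}{5} e_{1}, w = -\frac{1}{3} + 5 e_{1}.
Distribute z over w term by term (generator squares from the signature, products reordered to ascending indices): (-7)*w = \frac{7}{3} - 35 e_{1}; (\frac{9}{5} e_{1})*w = -9 - \frac{3}{5} e_{1}.
Sum: -\frac{20}{3} - \frac{178}{5} e_{1}; translating back through the correspondence:
Answer: -\frac{20}{3} - \frac{178}{5}i


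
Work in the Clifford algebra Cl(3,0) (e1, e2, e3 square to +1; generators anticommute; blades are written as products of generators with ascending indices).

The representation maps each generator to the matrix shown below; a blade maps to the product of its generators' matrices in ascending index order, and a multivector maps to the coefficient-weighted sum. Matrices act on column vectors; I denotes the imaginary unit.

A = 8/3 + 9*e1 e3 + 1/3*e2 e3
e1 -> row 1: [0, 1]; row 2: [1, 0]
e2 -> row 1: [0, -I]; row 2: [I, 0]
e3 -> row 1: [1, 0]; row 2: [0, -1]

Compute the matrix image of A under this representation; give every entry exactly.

Bivector images (products of the table entries): rho(e1 e3) = rho(e1)rho(e3) = row 1: [0, -1]; row 2: [1, 0]; rho(e2 e3) = rho(e2)rho(e3) = row 1: [0, I]; row 2: [I, 0].
M = (8/3)*1 + (9)*rho(e1 e3) + (1/3)*rho(e2 e3), summed entrywise (1 is the identity matrix):
Answer: row 1: [8/3, -9 + I/3]; row 2: [9 + I/3, 8/3]


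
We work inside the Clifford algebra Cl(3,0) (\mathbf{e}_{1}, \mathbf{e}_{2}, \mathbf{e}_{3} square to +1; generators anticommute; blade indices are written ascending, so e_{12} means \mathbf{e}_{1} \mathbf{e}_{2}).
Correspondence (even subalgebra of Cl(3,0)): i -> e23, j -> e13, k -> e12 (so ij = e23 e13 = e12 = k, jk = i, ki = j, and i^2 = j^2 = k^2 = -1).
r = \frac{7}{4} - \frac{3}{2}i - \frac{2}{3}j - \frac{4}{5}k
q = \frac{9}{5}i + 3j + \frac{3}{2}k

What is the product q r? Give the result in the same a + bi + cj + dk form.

In blades: q = \frac{3}{2} e_{12} + 3 e_{13} + \frac{9}{5} e_{23}, r = \frac{7}{4} - \frac{4}{5} e_{12} - \frac{2}{3} e_{13} - \frac{3}{2} e_{23}.
Distribute q over r term by term (generator squares from the signature, products reordered to ascending indices): (\frac{3}{2} e_{12})*r = \frac{6}{5} + \frac{21}{8} e_{12} - \frac{9}{4} e_{13} + e_{23}; (3 e_{13})*r = 2 + \frac{9}{2} e_{12} + \frac{21}{4} e_{13} - \frac{12}{5} e_{23}; (\frac{9}{5} e_{23})*r = \frac{27}{10} - \frac{6}{5} e_{12} + \frac{36}{25} e_{13} + \frac{63}{20} e_{23}.
Sum: \frac{59}{10} + \frac{237}{40} e_{12} + \frac{111}{25} e_{13} + \frac{7}{4} e_{23}; translating back through the correspondence:
Answer: \frac{59}{10} + \frac{7}{4}i + \frac{111}{25}j + \frac{237}{40}k


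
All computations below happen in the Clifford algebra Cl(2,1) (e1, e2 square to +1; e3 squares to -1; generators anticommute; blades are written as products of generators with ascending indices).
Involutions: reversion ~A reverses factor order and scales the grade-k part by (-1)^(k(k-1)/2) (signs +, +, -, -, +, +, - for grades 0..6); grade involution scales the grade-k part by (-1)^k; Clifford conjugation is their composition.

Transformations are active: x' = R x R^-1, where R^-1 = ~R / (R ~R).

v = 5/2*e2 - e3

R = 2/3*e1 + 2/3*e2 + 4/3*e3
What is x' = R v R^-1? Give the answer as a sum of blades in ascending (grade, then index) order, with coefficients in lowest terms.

~R = 2/3*e1 + 2/3*e2 + 4/3*e3, and R ~R = -8/9, so R^-1 = ~R / (-8/9).
R v = 3 + 5/3*e1 e2 - 2/3*e1 e3 - 4*e2 e3
Answer: -9/2*e1 - 7*e2 - 8*e3


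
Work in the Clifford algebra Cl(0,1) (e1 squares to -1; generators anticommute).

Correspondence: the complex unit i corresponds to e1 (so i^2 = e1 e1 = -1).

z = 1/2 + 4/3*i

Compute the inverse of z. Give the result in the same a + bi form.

In blades: z = 1/2 + 4/3*e1.
With qbar = 1/2 - 4/3*e1 (scalar fixed, mapped units negated), z qbar = 73/36 (the sum of squared coefficients), so z^-1 = qbar / (73/36) = 18/73 - 48/73*e1; translating back:
Answer: 18/73 - 48/73*i


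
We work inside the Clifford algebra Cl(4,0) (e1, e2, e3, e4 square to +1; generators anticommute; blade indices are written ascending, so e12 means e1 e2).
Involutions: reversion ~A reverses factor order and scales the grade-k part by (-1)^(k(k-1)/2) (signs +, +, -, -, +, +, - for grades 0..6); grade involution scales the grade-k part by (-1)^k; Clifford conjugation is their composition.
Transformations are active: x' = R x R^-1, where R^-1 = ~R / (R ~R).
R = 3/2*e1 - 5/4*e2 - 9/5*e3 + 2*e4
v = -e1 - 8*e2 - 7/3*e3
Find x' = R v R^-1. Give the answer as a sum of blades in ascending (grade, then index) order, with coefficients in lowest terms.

~R = 3/2*e1 - 5/4*e2 - 9/5*e3 + 2*e4, and R ~R = 4421/400, so R^-1 = ~R / (4421/400).
R v = 127/10 - 53/4*e12 - 53/10*e13 + 2*e14 - 689/60*e23 + 16*e24 + 14/3*e34
Answer: 19661/4421*e1 + 22668/4421*e2 - 23917/13263*e3 + 20320/4421*e4


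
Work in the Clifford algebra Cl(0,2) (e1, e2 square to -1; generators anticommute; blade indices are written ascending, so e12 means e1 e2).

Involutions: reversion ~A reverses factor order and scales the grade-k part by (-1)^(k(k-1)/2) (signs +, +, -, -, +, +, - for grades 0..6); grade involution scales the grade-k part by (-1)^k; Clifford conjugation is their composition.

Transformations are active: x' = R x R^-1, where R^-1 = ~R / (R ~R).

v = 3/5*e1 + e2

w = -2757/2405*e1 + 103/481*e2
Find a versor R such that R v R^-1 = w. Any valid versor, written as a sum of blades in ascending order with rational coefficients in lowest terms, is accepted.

Since q(v) = q(w) = -34/25, the sum R = v + w = -1314/2405*e1 + 584/481*e2 does the job whenever invertible.
Answer: -1314/2405*e1 + 584/481*e2


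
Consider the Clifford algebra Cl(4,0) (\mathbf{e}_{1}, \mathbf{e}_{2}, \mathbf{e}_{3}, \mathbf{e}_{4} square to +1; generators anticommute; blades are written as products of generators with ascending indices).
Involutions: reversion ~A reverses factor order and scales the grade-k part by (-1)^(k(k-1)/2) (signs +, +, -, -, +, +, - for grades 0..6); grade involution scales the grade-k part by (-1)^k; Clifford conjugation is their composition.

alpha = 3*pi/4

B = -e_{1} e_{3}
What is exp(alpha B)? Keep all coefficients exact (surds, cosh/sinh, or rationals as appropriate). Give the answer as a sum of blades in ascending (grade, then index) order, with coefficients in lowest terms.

B^2 = (-1)^2*(e_{1} e_{3})^2 = 1*(-1) = -1 (a basis 2-blade squares to minus the product of its generators' squares).
B^2 = -1 — circular case — the even/odd split gives cos and sin: l = 1, alpha*l = \frac{3 \pi}{4}, so exp(alpha B) = cos(\frac{3 \pi}{4}) + (sin(\frac{3 \pi}{4})/1)*B = - \frac{\sqrt{2}}{2} + (\frac{\sqrt{2}}{2})*B.
Answer: - \frac{\sqrt{2}}{2} - \frac{\sqrt{2}}{2} e_{1} e_{3}


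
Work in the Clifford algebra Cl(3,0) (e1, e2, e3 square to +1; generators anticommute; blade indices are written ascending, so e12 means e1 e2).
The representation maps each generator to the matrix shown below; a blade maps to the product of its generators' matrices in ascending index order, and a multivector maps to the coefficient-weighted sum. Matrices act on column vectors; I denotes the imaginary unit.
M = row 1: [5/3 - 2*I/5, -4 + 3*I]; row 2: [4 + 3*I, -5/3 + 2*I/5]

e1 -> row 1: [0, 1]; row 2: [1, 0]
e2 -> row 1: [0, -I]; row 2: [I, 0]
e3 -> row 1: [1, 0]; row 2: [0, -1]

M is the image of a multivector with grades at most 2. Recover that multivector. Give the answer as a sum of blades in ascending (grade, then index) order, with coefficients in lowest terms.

Method: 1, rho(e1), rho(e2), rho(e3) form a trace-orthogonal basis of the 2x2 complex matrices (tr(X Y) = 2 if X = Y, else 0), so M = m0*1 + m1*rho(e1) + m2*rho(e2) + m3*rho(e3) with m0 = tr(M)/2 = 0, m1 = tr(M rho(e1))/2 = 3*I, m2 = tr(M rho(e2))/2 = -4*I, m3 = tr(M rho(e3))/2 = 5/3 - 2*I/5.
Multiplying table entries, the bivector images are rho(e12) = I*rho(e3), rho(e13) = -I*rho(e2), rho(e23) = I*rho(e1); with real blade coefficients the real parts of m0..m3 are the coefficients of 1, e1, e2, e3 and the imaginary parts give the bivectors (e23: Im m1, e13: -Im m2, e12: Im m3).
Answer: 5/3*e3 - 2/5*e12 + 4*e13 + 3*e23
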